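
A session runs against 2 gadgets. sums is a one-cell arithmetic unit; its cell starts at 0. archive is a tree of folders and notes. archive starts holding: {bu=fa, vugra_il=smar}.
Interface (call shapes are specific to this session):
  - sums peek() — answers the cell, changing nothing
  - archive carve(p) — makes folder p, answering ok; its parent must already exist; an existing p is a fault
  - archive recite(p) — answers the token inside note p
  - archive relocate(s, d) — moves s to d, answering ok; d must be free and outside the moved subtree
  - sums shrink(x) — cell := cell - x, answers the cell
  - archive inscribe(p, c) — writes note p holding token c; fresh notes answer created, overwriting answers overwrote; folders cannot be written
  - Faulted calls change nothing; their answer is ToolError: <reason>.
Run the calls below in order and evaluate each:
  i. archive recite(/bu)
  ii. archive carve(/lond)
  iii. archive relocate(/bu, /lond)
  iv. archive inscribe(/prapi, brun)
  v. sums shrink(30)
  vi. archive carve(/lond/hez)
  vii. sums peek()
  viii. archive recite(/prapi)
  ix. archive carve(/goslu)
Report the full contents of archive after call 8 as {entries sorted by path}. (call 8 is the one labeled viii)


Using archive recite on p→/bu, → fa.
Calling archive carve on p→/lond, and observe ok.
I invoke archive relocate on s→/bu, d→/lond, yielding ToolError: exists.
I call archive inscribe on p→/prapi, c→brun, and observe created.
Then sums shrink on x→30, which returns -30.
I invoke archive carve on p→/lond/hez, → ok.
Invoking sums peek(), which returns -30.
Calling archive recite on p→/prapi, giving brun.
Now I run archive carve on p→/goslu, which returns ok.

Answer: {bu=fa, lond/, lond/hez/, prapi=brun, vugra_il=smar}


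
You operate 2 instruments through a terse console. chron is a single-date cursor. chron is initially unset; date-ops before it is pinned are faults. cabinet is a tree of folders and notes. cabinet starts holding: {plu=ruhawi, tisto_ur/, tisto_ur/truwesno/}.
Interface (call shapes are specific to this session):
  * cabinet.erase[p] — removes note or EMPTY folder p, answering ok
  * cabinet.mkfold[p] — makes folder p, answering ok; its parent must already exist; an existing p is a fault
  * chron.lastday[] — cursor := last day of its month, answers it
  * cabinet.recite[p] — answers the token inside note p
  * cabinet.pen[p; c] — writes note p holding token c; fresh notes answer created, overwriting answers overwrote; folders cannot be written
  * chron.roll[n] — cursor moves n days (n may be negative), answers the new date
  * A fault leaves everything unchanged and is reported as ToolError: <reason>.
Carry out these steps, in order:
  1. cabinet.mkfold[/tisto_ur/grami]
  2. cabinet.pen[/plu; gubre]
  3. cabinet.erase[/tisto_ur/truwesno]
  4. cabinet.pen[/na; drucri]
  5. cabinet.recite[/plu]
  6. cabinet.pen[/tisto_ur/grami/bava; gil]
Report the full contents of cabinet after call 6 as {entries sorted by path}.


;; cabinet.mkfold(/tisto_ur/grami) == ok
;; cabinet.pen(/plu, gubre) == overwrote
;; cabinet.erase(/tisto_ur/truwesno) == ok
;; cabinet.pen(/na, drucri) == created
;; cabinet.recite(/plu) == gubre
;; cabinet.pen(/tisto_ur/grami/bava, gil) == created

Answer: {na=drucri, plu=gubre, tisto_ur/, tisto_ur/grami/, tisto_ur/grami/bava=gil}


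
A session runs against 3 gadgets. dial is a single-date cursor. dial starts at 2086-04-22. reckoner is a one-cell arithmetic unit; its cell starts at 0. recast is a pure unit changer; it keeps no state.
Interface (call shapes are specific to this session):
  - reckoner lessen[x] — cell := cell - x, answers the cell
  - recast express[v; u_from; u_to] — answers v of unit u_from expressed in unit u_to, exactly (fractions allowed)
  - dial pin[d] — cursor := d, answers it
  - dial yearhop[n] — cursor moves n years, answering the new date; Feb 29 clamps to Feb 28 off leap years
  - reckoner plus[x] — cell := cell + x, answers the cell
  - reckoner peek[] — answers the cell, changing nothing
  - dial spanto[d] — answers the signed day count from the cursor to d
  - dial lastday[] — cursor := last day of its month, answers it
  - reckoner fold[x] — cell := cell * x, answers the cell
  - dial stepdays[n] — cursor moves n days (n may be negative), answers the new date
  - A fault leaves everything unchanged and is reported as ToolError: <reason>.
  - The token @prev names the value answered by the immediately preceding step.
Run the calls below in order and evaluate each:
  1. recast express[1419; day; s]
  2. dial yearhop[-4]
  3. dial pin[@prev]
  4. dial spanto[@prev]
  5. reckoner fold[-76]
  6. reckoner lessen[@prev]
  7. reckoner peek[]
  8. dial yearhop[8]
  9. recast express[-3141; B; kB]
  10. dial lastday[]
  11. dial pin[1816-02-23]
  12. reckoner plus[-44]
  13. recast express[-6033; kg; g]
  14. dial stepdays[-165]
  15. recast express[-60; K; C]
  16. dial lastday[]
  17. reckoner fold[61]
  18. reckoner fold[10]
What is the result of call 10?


Answer: 2090-04-30

Derivation:
Now I run recast express(v='1419', u_from='day', u_to='s'), and get 122601600.
I try dial yearhop(n='-4'), and observe 2082-04-22.
Using dial pin(d='@prev'), giving 2082-04-22.
I use dial spanto(d='@prev'), and observe 0.
I run reckoner fold(x='-76'), which returns 0.
I use reckoner lessen(x='@prev'), → 0.
Next I call reckoner peek(), → 0.
Next I call dial yearhop(n='8'), — result: 2090-04-22.
Then recast express(v='-3141', u_from='B', u_to='kB'), which returns -3141/1000.
Calling dial lastday(), → 2090-04-30.
Using dial pin(d='1816-02-23'), and get 1816-02-23.
Invoking reckoner plus(x='-44'), yielding -44.
Then recast express(v='-6033', u_from='kg', u_to='g'), and see -6033000.
Then dial stepdays(n='-165'), yielding 1815-09-11.
Using recast express(v='-60', u_from='K', u_to='C'), and see -6663/20.
Using dial lastday, which returns 1815-09-30.
Then reckoner fold(x='61'), and get -2684.
I use reckoner fold(x='10'), which returns -26840.


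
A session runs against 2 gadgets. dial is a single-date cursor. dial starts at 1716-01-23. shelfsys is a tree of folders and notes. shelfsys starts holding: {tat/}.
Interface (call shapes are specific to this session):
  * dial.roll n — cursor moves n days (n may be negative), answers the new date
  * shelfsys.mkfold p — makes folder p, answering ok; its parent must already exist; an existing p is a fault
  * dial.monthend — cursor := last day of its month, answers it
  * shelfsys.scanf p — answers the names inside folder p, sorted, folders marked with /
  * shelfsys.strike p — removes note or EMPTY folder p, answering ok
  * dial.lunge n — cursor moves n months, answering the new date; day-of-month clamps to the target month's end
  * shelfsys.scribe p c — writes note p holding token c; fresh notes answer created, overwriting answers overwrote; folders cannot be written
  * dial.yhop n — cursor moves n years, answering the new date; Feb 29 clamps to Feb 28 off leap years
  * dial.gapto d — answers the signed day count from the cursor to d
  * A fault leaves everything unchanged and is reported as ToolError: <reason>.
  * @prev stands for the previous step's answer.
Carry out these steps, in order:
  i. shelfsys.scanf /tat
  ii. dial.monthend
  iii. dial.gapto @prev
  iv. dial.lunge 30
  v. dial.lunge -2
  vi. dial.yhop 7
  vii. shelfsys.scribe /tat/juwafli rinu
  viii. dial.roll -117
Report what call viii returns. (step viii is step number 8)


Using shelfsys.scanf(p='/tat'), and get [].
Then dial.monthend, which returns 1716-01-31.
I run dial.gapto(d='@prev'), which returns 0.
Then dial.lunge(n='30'), yielding 1718-07-31.
Then dial.lunge(n='-2'), → 1718-05-31.
I run dial.yhop(n='7'), → 1725-05-31.
Now I run shelfsys.scribe(p='/tat/juwafli', c='rinu'), and get created.
I run dial.roll(n='-117'), which returns 1725-02-03.

Answer: 1725-02-03


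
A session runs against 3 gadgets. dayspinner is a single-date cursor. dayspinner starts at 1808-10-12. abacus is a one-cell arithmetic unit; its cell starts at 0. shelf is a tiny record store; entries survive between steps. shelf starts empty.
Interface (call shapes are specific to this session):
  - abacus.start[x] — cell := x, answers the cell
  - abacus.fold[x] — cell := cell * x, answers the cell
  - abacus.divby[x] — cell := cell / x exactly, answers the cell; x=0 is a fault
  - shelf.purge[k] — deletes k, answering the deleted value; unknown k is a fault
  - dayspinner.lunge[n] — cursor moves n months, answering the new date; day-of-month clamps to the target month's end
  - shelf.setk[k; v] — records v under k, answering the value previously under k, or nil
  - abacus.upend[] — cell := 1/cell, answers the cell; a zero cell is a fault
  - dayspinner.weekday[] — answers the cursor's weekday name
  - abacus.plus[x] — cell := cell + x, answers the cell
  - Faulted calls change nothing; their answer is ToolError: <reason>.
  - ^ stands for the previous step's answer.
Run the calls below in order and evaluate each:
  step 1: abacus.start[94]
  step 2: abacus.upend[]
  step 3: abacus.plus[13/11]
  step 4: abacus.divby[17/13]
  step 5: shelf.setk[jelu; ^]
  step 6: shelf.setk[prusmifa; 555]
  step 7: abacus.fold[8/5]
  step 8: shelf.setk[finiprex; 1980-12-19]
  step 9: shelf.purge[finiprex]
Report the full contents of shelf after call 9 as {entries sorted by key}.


Answer: {jelu=16029/17578, prusmifa=555}

Derivation:
Using abacus.start(x: 94), giving 94.
Next I call abacus.upend, and see 1/94.
Then abacus.plus(x: 13/11), — result: 1233/1034.
Calling abacus.divby(x: 17/13), and observe 16029/17578.
Now I run shelf.setk(k: jelu, v: ^), and observe nil.
I try shelf.setk(k: prusmifa, v: 555): nil.
I use abacus.fold(x: 8/5), — result: 64116/43945.
I call shelf.setk(k: finiprex, v: 1980-12-19), giving nil.
Calling shelf.purge(k: finiprex), — result: 1980-12-19.


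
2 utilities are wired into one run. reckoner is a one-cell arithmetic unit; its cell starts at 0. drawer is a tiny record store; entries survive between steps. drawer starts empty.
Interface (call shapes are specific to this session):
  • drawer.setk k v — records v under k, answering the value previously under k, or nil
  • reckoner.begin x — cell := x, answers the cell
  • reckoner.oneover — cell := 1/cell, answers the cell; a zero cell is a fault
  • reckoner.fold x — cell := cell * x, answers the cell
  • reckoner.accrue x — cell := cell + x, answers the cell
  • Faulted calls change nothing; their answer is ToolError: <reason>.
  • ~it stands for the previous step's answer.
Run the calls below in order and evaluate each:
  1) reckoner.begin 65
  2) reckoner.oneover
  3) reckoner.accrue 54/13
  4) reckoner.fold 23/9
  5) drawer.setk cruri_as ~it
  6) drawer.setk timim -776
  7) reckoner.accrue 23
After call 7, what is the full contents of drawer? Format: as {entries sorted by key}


$ reckoner.begin x=65
= 65
$ reckoner.oneover
= 1/65
$ reckoner.accrue x=54/13
= 271/65
$ reckoner.fold x=23/9
= 6233/585
$ drawer.setk k=cruri_as v=~it
= nil
$ drawer.setk k=timim v=-776
= nil
$ reckoner.accrue x=23
= 19688/585

Answer: {cruri_as=6233/585, timim=-776}


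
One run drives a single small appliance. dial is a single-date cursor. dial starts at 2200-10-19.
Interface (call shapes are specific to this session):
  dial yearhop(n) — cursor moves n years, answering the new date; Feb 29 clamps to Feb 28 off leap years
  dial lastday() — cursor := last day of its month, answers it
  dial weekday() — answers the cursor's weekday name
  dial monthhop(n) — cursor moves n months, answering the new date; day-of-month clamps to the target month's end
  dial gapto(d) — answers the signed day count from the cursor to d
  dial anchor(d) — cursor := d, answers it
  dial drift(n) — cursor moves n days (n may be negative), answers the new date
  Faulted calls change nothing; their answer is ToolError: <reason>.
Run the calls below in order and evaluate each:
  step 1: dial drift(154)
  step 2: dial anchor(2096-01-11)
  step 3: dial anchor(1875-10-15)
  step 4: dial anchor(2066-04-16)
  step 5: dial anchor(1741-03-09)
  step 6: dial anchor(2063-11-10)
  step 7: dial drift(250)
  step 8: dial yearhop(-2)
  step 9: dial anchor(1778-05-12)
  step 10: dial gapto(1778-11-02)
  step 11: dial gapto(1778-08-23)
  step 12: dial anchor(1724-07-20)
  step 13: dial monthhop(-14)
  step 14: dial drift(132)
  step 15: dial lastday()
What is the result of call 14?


>> dial drift(154)
<< 2201-03-22
>> dial anchor(2096-01-11)
<< 2096-01-11
>> dial anchor(1875-10-15)
<< 1875-10-15
>> dial anchor(2066-04-16)
<< 2066-04-16
>> dial anchor(1741-03-09)
<< 1741-03-09
>> dial anchor(2063-11-10)
<< 2063-11-10
>> dial drift(250)
<< 2064-07-17
>> dial yearhop(-2)
<< 2062-07-17
>> dial anchor(1778-05-12)
<< 1778-05-12
>> dial gapto(1778-11-02)
<< 174
>> dial gapto(1778-08-23)
<< 103
>> dial anchor(1724-07-20)
<< 1724-07-20
>> dial monthhop(-14)
<< 1723-05-20
>> dial drift(132)
<< 1723-09-29
>> dial lastday()
<< 1723-09-30

Answer: 1723-09-29


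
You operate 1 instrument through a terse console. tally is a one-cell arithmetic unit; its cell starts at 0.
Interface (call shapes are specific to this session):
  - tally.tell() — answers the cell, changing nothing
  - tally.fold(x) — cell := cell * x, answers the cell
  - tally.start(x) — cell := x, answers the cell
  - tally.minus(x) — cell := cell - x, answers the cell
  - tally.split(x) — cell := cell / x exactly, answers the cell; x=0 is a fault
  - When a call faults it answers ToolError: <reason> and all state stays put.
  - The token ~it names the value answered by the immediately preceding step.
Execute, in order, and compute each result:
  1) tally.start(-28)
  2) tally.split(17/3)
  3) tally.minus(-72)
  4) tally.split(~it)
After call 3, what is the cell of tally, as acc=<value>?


Act: tally.start[x=-28]
Obs: -28
Act: tally.split[x=17/3]
Obs: -84/17
Act: tally.minus[x=-72]
Obs: 1140/17
Act: tally.split[x=~it]
Obs: 1

Answer: acc=1140/17


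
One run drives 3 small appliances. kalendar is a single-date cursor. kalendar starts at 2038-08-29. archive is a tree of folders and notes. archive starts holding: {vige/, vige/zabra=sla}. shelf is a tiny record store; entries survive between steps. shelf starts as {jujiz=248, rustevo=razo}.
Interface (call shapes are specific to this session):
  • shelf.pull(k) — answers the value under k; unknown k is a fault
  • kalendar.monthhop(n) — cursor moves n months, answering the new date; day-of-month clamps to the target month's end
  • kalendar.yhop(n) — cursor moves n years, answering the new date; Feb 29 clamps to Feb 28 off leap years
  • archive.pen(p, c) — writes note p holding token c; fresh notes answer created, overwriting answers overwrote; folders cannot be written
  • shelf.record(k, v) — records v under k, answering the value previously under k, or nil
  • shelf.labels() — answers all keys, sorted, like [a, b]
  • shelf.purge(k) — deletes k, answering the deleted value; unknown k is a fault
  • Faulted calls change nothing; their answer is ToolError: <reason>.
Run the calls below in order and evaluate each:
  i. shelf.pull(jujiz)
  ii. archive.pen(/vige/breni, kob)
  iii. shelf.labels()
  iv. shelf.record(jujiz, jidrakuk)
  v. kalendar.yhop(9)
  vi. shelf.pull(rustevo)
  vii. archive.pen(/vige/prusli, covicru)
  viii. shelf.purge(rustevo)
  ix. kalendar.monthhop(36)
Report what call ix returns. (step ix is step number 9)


% 1. shelf.pull(k=jujiz) == 248
% 2. archive.pen(p=/vige/breni, c=kob) == created
% 3. shelf.labels() == [jujiz, rustevo]
% 4. shelf.record(k=jujiz, v=jidrakuk) == 248
% 5. kalendar.yhop(n=9) == 2047-08-29
% 6. shelf.pull(k=rustevo) == razo
% 7. archive.pen(p=/vige/prusli, c=covicru) == created
% 8. shelf.purge(k=rustevo) == razo
% 9. kalendar.monthhop(n=36) == 2050-08-29

Answer: 2050-08-29


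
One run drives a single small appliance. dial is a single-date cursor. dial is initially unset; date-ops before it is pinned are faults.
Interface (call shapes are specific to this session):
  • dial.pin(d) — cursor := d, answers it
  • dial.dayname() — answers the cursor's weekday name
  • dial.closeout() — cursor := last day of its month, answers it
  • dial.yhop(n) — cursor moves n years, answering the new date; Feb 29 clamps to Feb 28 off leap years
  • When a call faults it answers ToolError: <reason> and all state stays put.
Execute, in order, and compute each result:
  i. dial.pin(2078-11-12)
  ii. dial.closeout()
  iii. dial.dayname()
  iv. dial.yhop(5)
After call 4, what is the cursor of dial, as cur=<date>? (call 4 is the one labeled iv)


Answer: cur=2083-11-30

Derivation:
$ pin d: 2078-11-12
[out] 2078-11-12
$ closeout
[out] 2078-11-30
$ dayname
[out] Wednesday
$ yhop n: 5
[out] 2083-11-30


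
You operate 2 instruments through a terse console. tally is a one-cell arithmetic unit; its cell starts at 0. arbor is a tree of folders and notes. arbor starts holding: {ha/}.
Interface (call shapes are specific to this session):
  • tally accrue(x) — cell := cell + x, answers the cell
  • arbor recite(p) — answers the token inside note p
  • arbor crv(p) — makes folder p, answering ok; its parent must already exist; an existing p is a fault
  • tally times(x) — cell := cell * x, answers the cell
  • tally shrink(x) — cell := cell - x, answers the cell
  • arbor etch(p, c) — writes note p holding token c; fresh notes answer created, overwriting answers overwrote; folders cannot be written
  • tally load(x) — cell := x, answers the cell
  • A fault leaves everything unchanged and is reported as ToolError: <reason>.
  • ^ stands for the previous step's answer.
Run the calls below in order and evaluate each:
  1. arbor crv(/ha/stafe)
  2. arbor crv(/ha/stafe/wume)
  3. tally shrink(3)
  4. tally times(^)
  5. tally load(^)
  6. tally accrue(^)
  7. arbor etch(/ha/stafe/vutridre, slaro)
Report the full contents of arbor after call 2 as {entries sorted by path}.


Answer: {ha/, ha/stafe/, ha/stafe/wume/}

Derivation:
~$ arbor crv p→/ha/stafe
:: ok
~$ arbor crv p→/ha/stafe/wume
:: ok
~$ tally shrink x→3
:: -3
~$ tally times x→^
:: 9
~$ tally load x→^
:: 9
~$ tally accrue x→^
:: 18
~$ arbor etch p→/ha/stafe/vutridre c→slaro
:: created


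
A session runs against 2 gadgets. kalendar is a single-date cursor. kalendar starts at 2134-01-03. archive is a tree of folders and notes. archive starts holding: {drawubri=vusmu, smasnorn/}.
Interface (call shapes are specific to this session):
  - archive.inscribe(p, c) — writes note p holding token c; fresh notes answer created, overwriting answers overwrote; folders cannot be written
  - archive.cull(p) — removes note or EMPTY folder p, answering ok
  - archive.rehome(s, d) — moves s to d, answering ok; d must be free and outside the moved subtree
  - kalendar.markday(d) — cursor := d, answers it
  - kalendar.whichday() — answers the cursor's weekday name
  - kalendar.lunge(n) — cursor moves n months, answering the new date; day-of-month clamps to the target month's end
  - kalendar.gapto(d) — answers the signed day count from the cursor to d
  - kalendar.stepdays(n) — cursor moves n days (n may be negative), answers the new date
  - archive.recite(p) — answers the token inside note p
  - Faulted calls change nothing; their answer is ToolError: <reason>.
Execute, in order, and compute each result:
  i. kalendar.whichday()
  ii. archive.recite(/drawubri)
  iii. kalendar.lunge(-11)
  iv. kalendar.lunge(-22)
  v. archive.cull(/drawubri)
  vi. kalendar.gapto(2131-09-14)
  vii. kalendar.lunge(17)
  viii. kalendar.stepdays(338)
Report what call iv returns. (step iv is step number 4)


Answer: 2131-04-03

Derivation:
Step: kalendar.whichday[]
Result: Sunday
Step: archive.recite[p→/drawubri]
Result: vusmu
Step: kalendar.lunge[n→-11]
Result: 2133-02-03
Step: kalendar.lunge[n→-22]
Result: 2131-04-03
Step: archive.cull[p→/drawubri]
Result: ok
Step: kalendar.gapto[d→2131-09-14]
Result: 164
Step: kalendar.lunge[n→17]
Result: 2132-09-03
Step: kalendar.stepdays[n→338]
Result: 2133-08-07


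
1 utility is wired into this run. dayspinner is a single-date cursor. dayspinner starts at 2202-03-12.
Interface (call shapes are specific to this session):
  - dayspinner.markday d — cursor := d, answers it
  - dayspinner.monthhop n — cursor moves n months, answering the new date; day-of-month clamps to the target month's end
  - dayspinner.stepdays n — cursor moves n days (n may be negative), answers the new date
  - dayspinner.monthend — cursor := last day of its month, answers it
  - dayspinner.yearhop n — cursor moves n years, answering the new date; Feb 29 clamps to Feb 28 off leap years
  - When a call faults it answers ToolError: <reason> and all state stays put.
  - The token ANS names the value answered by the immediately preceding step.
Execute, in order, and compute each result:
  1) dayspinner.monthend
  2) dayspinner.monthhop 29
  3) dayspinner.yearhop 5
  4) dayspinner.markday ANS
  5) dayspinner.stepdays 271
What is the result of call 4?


Answer: 2209-08-31

Derivation:
Calling monthend, yielding 2202-03-31.
I invoke monthhop on n→29, and observe 2204-08-31.
Next I call yearhop on n→5, — result: 2209-08-31.
Now I run markday on d→ANS, and see 2209-08-31.
I invoke stepdays on n→271, giving 2210-05-29.


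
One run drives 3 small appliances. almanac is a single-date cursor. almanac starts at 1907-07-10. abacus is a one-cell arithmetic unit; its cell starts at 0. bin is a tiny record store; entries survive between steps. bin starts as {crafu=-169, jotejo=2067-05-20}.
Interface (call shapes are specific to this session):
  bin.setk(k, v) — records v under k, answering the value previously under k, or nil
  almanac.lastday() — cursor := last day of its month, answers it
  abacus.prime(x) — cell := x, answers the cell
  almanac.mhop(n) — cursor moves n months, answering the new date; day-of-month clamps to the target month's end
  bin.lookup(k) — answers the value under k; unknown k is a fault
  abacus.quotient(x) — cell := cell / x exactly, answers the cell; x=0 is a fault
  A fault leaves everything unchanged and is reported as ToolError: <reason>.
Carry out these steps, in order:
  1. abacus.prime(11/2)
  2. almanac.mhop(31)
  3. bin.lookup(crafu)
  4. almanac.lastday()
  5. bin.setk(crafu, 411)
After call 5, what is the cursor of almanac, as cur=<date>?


Invoking prime on 11/2, giving 11/2.
I invoke mhop on 31, and observe 1910-02-10.
Then lookup on crafu, → -169.
Now I run lastday, which returns 1910-02-28.
Using setk on crafu, 411, giving -169.

Answer: cur=1910-02-28


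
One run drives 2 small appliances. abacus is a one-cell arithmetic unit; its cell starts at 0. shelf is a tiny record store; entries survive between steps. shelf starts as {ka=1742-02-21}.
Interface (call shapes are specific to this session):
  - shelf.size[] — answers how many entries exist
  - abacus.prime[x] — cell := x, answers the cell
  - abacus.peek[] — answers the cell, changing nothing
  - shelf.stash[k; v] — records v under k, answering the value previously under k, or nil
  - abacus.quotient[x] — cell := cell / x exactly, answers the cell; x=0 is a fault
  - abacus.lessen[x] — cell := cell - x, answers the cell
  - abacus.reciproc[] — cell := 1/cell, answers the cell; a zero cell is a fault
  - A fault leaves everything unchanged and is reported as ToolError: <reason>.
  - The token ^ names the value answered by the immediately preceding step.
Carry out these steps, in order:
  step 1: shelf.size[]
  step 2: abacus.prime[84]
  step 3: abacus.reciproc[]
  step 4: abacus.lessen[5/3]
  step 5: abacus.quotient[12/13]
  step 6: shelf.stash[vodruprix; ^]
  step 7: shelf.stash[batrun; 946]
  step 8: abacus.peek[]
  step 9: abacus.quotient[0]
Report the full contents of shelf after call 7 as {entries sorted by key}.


>> shelf.size()
<< 1
>> abacus.prime(x→84)
<< 84
>> abacus.reciproc()
<< 1/84
>> abacus.lessen(x→5/3)
<< -139/84
>> abacus.quotient(x→12/13)
<< -1807/1008
>> shelf.stash(k→vodruprix, v→^)
<< nil
>> shelf.stash(k→batrun, v→946)
<< nil
>> abacus.peek()
<< -1807/1008
>> abacus.quotient(x→0)
<< ToolError: division by zero

Answer: {batrun=946, ka=1742-02-21, vodruprix=-1807/1008}


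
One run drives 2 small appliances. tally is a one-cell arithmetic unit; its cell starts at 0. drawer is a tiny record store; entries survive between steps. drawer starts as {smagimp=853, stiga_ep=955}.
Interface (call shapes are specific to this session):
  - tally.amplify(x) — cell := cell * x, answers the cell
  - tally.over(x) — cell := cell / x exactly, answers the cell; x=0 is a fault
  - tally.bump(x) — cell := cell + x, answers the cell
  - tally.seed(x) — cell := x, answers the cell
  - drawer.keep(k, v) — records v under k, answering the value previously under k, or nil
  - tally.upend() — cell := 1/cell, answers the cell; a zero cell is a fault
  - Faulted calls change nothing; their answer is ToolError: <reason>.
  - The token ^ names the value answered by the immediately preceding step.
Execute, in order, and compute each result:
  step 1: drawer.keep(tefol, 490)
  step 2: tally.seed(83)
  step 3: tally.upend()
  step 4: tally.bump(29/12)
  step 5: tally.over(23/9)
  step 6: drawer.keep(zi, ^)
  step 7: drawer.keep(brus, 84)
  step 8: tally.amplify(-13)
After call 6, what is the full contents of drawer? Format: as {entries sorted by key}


% drawer.keep k=tefol v=490
= nil
% tally.seed x=83
= 83
% tally.upend
= 1/83
% tally.bump x=29/12
= 2419/996
% tally.over x=23/9
= 7257/7636
% drawer.keep k=zi v=^
= nil
% drawer.keep k=brus v=84
= nil
% tally.amplify x=-13
= -94341/7636

Answer: {smagimp=853, stiga_ep=955, tefol=490, zi=7257/7636}


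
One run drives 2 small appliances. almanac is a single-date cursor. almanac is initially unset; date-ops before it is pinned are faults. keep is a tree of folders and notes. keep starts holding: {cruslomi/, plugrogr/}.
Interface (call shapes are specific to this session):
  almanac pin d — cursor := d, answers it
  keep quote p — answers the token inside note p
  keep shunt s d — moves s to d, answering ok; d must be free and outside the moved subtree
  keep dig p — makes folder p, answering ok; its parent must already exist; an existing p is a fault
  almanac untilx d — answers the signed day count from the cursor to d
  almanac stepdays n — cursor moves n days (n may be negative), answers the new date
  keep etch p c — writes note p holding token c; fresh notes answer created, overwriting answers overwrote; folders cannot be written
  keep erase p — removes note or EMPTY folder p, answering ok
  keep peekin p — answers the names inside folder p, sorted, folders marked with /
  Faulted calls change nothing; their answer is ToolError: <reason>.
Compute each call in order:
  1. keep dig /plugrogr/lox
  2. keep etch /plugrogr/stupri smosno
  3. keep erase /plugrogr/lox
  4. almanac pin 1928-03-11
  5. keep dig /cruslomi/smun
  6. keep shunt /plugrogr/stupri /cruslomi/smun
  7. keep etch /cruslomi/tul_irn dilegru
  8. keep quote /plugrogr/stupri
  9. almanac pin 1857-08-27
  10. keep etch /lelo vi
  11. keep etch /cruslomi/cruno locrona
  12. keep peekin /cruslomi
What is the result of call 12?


Answer: [cruno, smun/, tul_irn]

Derivation:
Step: keep dig[p=/plugrogr/lox]
Result: ok
Step: keep etch[p=/plugrogr/stupri; c=smosno]
Result: created
Step: keep erase[p=/plugrogr/lox]
Result: ok
Step: almanac pin[d=1928-03-11]
Result: 1928-03-11
Step: keep dig[p=/cruslomi/smun]
Result: ok
Step: keep shunt[s=/plugrogr/stupri; d=/cruslomi/smun]
Result: ToolError: exists
Step: keep etch[p=/cruslomi/tul_irn; c=dilegru]
Result: created
Step: keep quote[p=/plugrogr/stupri]
Result: smosno
Step: almanac pin[d=1857-08-27]
Result: 1857-08-27
Step: keep etch[p=/lelo; c=vi]
Result: created
Step: keep etch[p=/cruslomi/cruno; c=locrona]
Result: created
Step: keep peekin[p=/cruslomi]
Result: [cruno, smun/, tul_irn]


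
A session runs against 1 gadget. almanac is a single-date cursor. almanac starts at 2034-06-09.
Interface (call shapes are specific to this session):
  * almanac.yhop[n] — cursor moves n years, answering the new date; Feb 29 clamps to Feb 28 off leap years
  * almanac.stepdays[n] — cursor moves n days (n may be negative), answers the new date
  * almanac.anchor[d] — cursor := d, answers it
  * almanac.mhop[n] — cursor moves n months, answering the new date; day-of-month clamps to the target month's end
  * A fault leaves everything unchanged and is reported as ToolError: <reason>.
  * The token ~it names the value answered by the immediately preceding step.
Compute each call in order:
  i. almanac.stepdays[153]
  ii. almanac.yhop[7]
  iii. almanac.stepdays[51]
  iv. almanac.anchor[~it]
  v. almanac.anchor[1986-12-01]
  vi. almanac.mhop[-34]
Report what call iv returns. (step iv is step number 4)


Answer: 2041-12-30

Derivation:
~$ almanac.stepdays n→153
= 2034-11-09
~$ almanac.yhop n→7
= 2041-11-09
~$ almanac.stepdays n→51
= 2041-12-30
~$ almanac.anchor d→~it
= 2041-12-30
~$ almanac.anchor d→1986-12-01
= 1986-12-01
~$ almanac.mhop n→-34
= 1984-02-01


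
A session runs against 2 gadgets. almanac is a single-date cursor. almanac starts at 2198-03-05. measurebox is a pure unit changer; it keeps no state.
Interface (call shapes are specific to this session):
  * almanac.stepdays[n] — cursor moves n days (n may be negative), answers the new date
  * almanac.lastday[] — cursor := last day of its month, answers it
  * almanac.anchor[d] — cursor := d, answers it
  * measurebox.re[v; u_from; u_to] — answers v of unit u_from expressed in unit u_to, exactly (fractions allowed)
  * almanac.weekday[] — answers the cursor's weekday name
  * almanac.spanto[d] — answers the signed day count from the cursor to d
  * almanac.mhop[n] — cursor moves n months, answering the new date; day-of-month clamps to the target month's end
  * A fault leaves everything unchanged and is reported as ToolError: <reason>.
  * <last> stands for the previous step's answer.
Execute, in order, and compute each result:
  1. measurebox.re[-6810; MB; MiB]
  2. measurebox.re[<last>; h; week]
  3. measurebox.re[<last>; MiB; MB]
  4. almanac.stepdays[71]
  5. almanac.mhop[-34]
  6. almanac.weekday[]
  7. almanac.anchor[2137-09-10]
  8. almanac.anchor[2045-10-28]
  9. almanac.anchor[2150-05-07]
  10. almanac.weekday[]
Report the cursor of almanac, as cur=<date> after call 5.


I try measurebox.re using -6810, MB, MiB, which returns -53203125/8192.
Using measurebox.re using <last>, h, week, — result: -17734375/458752.
Invoking measurebox.re using <last>, MiB, MB, giving -1135/28.
I invoke almanac.stepdays using 71, which returns 2198-05-15.
I try almanac.mhop using -34, → 2195-07-15.
Now I run almanac.weekday, — result: Wednesday.
I invoke almanac.anchor using 2137-09-10, giving 2137-09-10.
Then almanac.anchor using 2045-10-28, giving 2045-10-28.
I run almanac.anchor using 2150-05-07: 2150-05-07.
Calling almanac.weekday, and see Thursday.

Answer: cur=2195-07-15


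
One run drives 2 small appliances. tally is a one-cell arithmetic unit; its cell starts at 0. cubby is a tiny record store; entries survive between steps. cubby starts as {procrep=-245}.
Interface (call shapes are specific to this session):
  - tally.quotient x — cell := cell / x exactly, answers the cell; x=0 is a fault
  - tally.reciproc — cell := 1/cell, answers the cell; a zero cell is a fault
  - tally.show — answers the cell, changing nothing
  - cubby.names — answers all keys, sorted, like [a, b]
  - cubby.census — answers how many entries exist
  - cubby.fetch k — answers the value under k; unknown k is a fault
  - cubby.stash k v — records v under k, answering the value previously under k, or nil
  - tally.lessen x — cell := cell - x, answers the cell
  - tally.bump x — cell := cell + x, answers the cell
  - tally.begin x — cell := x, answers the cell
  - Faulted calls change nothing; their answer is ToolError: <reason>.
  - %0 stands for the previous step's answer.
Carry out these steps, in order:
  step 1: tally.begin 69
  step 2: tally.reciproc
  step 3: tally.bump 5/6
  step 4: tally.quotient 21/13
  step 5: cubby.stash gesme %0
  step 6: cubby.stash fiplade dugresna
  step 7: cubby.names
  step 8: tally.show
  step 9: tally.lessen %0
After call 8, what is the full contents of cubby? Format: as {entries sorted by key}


Answer: {fiplade=dugresna, gesme=169/322, procrep=-245}

Derivation:
I use tally.begin using x→69, → 69.
I invoke tally.reciproc, → 1/69.
I call tally.bump using x→5/6, which returns 39/46.
Calling tally.quotient using x→21/13, giving 169/322.
I try cubby.stash using k→gesme, v→%0, which returns nil.
I call cubby.stash using k→fiplade, v→dugresna, giving nil.
Invoking cubby.names(), and get [fiplade, gesme, procrep].
I try tally.show, giving 169/322.
I use tally.lessen using x→%0, and observe 0.


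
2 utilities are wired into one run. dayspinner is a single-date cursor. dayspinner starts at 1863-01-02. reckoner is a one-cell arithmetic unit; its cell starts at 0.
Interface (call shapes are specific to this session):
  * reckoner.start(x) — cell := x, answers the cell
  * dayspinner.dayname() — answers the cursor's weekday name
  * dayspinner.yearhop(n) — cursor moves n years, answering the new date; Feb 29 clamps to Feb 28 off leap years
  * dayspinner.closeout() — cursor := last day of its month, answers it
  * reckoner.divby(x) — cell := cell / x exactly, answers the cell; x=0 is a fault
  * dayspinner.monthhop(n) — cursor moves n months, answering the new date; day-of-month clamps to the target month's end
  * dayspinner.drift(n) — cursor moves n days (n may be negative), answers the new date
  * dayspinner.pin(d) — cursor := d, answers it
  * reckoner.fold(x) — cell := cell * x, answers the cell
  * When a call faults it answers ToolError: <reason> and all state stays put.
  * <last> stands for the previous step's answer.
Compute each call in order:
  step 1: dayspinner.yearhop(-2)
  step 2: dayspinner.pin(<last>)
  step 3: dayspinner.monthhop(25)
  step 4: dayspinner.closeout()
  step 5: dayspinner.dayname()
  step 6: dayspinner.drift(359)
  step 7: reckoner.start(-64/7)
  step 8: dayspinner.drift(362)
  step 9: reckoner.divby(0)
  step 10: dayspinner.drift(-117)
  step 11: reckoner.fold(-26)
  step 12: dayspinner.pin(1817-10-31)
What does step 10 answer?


>> dayspinner.yearhop(n→-2)
<< 1861-01-02
>> dayspinner.pin(d→<last>)
<< 1861-01-02
>> dayspinner.monthhop(n→25)
<< 1863-02-02
>> dayspinner.closeout()
<< 1863-02-28
>> dayspinner.dayname()
<< Saturday
>> dayspinner.drift(n→359)
<< 1864-02-22
>> reckoner.start(x→-64/7)
<< -64/7
>> dayspinner.drift(n→362)
<< 1865-02-18
>> reckoner.divby(x→0)
<< ToolError: division by zero
>> dayspinner.drift(n→-117)
<< 1864-10-24
>> reckoner.fold(x→-26)
<< 1664/7
>> dayspinner.pin(d→1817-10-31)
<< 1817-10-31

Answer: 1864-10-24


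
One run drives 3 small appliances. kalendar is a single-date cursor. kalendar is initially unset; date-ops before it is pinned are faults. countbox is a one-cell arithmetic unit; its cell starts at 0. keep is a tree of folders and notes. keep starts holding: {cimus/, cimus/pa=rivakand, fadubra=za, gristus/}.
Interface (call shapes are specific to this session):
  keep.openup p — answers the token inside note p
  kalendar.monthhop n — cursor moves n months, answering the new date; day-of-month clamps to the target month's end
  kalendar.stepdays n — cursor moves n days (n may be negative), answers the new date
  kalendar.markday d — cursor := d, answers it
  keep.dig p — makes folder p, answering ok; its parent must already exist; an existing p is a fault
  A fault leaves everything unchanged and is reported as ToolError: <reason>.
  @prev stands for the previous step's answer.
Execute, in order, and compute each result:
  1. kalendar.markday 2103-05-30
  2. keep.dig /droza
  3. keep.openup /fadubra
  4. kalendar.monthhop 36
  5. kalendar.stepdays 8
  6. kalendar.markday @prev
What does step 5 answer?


Answer: 2106-06-07

Derivation:
>> markday(d='2103-05-30')
<< 2103-05-30
>> dig(p='/droza')
<< ok
>> openup(p='/fadubra')
<< za
>> monthhop(n='36')
<< 2106-05-30
>> stepdays(n='8')
<< 2106-06-07
>> markday(d='@prev')
<< 2106-06-07


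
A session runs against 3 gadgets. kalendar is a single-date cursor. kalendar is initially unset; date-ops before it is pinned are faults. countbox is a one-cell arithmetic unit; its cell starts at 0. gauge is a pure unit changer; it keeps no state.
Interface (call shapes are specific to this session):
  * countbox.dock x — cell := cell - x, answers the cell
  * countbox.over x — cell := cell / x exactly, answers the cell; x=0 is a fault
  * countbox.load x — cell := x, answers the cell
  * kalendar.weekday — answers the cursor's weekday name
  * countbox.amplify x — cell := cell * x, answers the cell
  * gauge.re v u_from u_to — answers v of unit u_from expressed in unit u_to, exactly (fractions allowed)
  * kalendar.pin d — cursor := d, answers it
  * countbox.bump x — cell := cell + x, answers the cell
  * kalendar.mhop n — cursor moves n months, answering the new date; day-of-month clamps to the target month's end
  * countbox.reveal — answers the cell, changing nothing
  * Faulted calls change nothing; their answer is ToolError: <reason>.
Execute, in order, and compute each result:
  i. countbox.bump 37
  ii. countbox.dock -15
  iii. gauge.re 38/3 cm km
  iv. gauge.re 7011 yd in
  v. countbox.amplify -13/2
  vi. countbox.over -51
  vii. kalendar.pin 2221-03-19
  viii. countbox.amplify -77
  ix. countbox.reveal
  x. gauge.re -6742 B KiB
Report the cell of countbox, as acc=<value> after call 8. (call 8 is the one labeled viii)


CALL countbox.bump[x='37']
RET  37
CALL countbox.dock[x='-15']
RET  52
CALL gauge.re[v='38/3'; u_from='cm'; u_to='km']
RET  19/150000
CALL gauge.re[v='7011'; u_from='yd'; u_to='in']
RET  252396
CALL countbox.amplify[x='-13/2']
RET  -338
CALL countbox.over[x='-51']
RET  338/51
CALL kalendar.pin[d='2221-03-19']
RET  2221-03-19
CALL countbox.amplify[x='-77']
RET  -26026/51
CALL countbox.reveal[]
RET  -26026/51
CALL gauge.re[v='-6742'; u_from='B'; u_to='KiB']
RET  -3371/512

Answer: acc=-26026/51


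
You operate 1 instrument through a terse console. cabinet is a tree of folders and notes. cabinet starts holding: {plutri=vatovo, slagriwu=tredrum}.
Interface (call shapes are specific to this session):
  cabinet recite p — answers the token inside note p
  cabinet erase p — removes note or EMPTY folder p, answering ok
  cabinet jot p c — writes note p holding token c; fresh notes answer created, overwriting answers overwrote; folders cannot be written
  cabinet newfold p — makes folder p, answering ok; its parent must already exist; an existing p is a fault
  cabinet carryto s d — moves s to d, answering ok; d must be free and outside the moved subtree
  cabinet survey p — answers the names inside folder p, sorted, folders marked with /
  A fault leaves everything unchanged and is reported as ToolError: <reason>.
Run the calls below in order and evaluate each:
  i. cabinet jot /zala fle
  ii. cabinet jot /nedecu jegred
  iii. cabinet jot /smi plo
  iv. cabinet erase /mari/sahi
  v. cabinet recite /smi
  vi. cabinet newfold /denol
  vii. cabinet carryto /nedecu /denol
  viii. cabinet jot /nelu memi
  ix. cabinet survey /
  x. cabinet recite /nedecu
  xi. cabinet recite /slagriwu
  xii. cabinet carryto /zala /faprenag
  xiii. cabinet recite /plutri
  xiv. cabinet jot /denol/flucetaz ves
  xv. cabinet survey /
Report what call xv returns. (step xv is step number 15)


Answer: [denol/, faprenag, nedecu, nelu, plutri, slagriwu, smi]

Derivation:
Next I call cabinet jot on p='/zala', c='fle', — result: created.
I invoke cabinet jot on p='/nedecu', c='jegred': created.
Next I call cabinet jot on p='/smi', c='plo', and see created.
I call cabinet erase on p='/mari/sahi', → ToolError: not found.
I use cabinet recite on p='/smi', and observe plo.
Using cabinet newfold on p='/denol': ok.
I use cabinet carryto on s='/nedecu', d='/denol', and observe ToolError: exists.
Now I run cabinet jot on p='/nelu', c='memi', and get created.
Calling cabinet survey on p='/': [denol/, nedecu, nelu, plutri, slagriwu, smi, zala].
I call cabinet recite on p='/nedecu', yielding jegred.
I use cabinet recite on p='/slagriwu': tredrum.
Using cabinet carryto on s='/zala', d='/faprenag', and get ok.
Calling cabinet recite on p='/plutri', → vatovo.
I run cabinet jot on p='/denol/flucetaz', c='ves', yielding created.
I use cabinet survey on p='/', — result: [denol/, faprenag, nedecu, nelu, plutri, slagriwu, smi].
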